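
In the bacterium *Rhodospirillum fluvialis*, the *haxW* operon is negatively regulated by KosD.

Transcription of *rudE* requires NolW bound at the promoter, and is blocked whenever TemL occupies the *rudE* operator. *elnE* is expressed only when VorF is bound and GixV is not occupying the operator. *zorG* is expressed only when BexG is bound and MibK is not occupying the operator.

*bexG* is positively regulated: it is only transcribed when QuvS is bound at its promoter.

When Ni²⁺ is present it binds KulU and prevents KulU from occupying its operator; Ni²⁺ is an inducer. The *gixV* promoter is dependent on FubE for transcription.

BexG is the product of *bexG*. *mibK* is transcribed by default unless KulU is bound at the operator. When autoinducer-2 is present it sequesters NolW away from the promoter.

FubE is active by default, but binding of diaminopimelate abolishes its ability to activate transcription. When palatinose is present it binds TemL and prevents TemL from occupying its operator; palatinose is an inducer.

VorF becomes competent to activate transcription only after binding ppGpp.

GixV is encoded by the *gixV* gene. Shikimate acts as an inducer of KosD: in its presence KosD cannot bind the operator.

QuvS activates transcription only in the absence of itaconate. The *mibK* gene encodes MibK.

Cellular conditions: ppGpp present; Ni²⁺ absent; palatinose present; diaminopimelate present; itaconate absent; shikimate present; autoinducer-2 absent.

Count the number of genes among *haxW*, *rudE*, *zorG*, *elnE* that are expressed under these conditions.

4

Shikimate is present, so KosD is inactive.
With no repressor bound, *haxW* is transcribed.
→ *haxW* is ON.
Autoinducer-2 is absent, so NolW is active.
Palatinose is present, so TemL is inactive.
No repressor is bound and NolW is active, so *rudE* is transcribed.
→ *rudE* is ON.
Itaconate is absent, so QuvS is active.
No repressor is bound and QuvS is active, so *bexG* is transcribed.
So BexG is produced and active.
Ni²⁺ is absent, so KulU is active.
With repressor KulU bound, *mibK* is not transcribed.
So MibK is not produced.
No repressor is bound and BexG is active, so *zorG* is transcribed.
→ *zorG* is ON.
ppGpp is present, so VorF is active.
Diaminopimelate is present, so FubE is inactive.
Required activator FubE is absent, so *gixV* is not transcribed.
So GixV is not produced.
No repressor is bound and VorF is active, so *elnE* is transcribed.
→ *elnE* is ON.
4 of the 4 genes are transcribed.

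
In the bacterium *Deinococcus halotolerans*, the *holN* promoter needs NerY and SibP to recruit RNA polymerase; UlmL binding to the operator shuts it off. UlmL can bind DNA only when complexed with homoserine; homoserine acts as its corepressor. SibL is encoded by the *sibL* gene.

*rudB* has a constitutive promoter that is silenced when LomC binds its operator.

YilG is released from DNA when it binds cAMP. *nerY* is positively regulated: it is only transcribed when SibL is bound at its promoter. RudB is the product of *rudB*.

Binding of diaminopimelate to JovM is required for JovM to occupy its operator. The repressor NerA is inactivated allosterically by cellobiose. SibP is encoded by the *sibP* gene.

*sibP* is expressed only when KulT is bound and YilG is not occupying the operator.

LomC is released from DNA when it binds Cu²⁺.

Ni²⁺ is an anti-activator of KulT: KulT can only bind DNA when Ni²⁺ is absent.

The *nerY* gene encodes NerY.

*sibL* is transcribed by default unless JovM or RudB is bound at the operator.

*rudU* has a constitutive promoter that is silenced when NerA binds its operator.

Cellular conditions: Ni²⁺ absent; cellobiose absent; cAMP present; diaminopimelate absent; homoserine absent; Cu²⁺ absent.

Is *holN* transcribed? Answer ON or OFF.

ON

Diaminopimelate is absent, so JovM is inactive.
Cu²⁺ is absent, so LomC is active.
With repressor LomC bound, *rudB* is not transcribed.
So RudB is not produced.
With no repressor bound, *sibL* is transcribed.
So SibL is produced and active.
No repressor is bound and SibL is active, so *nerY* is transcribed.
So NerY is produced and active.
Homoserine is absent, so UlmL is inactive.
cAMP is present, so YilG is inactive.
Ni²⁺ is absent, so KulT is active.
No repressor is bound and KulT is active, so *sibP* is transcribed.
So SibP is produced and active.
No repressor is bound and NerY and SibP are active, so *holN* is transcribed.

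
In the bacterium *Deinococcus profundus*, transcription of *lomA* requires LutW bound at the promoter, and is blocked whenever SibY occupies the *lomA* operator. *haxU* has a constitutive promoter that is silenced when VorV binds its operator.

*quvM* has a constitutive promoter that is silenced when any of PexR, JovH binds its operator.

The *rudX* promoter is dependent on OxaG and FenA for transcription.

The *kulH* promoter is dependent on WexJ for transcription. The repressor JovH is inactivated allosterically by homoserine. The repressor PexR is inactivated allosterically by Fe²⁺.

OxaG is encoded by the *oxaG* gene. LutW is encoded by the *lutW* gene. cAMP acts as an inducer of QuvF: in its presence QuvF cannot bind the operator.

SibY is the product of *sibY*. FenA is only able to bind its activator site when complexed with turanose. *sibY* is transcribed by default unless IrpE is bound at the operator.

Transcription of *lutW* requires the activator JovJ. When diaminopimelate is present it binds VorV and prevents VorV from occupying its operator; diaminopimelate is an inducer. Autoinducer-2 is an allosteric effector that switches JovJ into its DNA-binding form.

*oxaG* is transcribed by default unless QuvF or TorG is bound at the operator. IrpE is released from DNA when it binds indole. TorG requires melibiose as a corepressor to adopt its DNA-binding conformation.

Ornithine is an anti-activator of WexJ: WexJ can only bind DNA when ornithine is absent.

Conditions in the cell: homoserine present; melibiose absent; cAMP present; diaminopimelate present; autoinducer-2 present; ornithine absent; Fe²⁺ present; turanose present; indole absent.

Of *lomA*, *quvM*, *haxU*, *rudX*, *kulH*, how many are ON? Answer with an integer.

Indole is absent, so IrpE is active.
With repressor IrpE bound, *sibY* is not transcribed.
So SibY is not produced.
Autoinducer-2 is present, so JovJ is active.
No repressor is bound and JovJ is active, so *lutW* is transcribed.
So LutW is produced and active.
No repressor is bound and LutW is active, so *lomA* is transcribed.
→ *lomA* is ON.
Fe²⁺ is present, so PexR is inactive.
Homoserine is present, so JovH is inactive.
With no repressor bound, *quvM* is transcribed.
→ *quvM* is ON.
Diaminopimelate is present, so VorV is inactive.
With no repressor bound, *haxU* is transcribed.
→ *haxU* is ON.
cAMP is present, so QuvF is inactive.
Melibiose is absent, so TorG is inactive.
With no repressor bound, *oxaG* is transcribed.
So OxaG is produced and active.
Turanose is present, so FenA is active.
No repressor is bound and OxaG and FenA are active, so *rudX* is transcribed.
→ *rudX* is ON.
Ornithine is absent, so WexJ is active.
No repressor is bound and WexJ is active, so *kulH* is transcribed.
→ *kulH* is ON.
5 of the 5 genes are transcribed.

5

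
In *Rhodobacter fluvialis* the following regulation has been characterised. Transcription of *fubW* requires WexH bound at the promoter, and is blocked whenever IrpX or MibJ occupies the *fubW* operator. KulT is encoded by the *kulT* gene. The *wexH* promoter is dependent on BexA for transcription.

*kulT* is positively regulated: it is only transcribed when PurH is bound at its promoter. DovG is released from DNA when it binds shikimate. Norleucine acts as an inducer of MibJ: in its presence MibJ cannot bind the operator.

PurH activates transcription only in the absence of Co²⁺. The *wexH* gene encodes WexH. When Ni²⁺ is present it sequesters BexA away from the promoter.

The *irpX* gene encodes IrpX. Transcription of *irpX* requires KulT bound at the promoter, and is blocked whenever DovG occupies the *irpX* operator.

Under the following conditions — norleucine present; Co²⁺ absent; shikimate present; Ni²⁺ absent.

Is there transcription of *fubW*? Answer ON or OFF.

OFF

Ni²⁺ is absent, so BexA is active.
No repressor is bound and BexA is active, so *wexH* is transcribed.
So WexH is produced and active.
Co²⁺ is absent, so PurH is active.
No repressor is bound and PurH is active, so *kulT* is transcribed.
So KulT is produced and active.
Shikimate is present, so DovG is inactive.
No repressor is bound and KulT is active, so *irpX* is transcribed.
So IrpX is produced and active.
Norleucine is present, so MibJ is inactive.
With repressor IrpX bound, *fubW* is not transcribed.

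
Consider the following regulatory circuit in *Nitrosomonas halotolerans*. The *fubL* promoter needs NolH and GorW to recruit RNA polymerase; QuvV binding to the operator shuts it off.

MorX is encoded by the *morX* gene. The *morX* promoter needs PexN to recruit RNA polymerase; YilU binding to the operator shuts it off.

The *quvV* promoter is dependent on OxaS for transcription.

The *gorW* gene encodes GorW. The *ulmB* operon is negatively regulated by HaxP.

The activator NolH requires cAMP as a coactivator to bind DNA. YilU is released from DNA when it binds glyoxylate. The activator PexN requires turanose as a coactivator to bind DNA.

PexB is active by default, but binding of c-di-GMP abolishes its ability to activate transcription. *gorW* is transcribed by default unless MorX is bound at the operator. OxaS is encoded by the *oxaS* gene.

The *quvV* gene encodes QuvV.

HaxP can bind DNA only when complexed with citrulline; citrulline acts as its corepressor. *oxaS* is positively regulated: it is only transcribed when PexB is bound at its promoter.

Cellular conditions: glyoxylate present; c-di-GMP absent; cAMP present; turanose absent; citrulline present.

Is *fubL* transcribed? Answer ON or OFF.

OFF

cAMP is present, so NolH is active.
Turanose is absent, so PexN is inactive.
Glyoxylate is present, so YilU is inactive.
Required activator PexN is absent, so *morX* is not transcribed.
So MorX is not produced.
With no repressor bound, *gorW* is transcribed.
So GorW is produced and active.
c-di-GMP is absent, so PexB is active.
No repressor is bound and PexB is active, so *oxaS* is transcribed.
So OxaS is produced and active.
No repressor is bound and OxaS is active, so *quvV* is transcribed.
So QuvV is produced and active.
With repressor QuvV bound, *fubL* is not transcribed.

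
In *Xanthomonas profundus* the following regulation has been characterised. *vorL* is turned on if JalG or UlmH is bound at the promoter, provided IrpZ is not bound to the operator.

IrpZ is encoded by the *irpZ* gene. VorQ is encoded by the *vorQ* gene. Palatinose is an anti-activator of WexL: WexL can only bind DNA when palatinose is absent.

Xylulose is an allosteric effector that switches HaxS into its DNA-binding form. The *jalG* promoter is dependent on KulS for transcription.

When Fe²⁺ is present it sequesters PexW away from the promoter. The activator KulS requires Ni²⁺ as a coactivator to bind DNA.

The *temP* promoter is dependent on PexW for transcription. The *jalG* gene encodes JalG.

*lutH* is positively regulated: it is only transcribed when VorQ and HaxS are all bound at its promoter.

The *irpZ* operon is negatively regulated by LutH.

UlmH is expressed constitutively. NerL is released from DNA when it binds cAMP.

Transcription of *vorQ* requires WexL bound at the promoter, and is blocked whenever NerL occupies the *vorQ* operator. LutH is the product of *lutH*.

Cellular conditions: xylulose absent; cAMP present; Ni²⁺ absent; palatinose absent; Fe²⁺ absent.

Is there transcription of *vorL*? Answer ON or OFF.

Ni²⁺ is absent, so KulS is inactive.
Required activator KulS is absent, so *jalG* is not transcribed.
So JalG is not produced.
Palatinose is absent, so WexL is active.
cAMP is present, so NerL is inactive.
No repressor is bound and WexL is active, so *vorQ* is transcribed.
So VorQ is produced and active.
Xylulose is absent, so HaxS is inactive.
Required activator HaxS is absent, so *lutH* is not transcribed.
So LutH is not produced.
With no repressor bound, *irpZ* is transcribed.
So IrpZ is produced and active.
UlmH is produced constitutively and is active.
With repressor IrpZ bound, *vorL* is not transcribed.

OFF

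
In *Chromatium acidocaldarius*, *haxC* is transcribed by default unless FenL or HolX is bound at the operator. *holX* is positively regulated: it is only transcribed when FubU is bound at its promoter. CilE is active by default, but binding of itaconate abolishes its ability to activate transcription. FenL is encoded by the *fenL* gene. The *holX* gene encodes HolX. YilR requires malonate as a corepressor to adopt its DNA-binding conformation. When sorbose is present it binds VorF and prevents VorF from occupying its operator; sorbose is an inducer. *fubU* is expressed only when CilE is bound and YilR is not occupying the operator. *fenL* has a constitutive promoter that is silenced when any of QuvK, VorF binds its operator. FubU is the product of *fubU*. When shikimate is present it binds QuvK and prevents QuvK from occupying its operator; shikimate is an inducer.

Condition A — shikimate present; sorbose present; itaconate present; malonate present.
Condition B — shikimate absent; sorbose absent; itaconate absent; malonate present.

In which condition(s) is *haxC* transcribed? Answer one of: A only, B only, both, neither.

B only

Condition A:
Shikimate is present, so QuvK is inactive.
Sorbose is present, so VorF is inactive.
With no repressor bound, *fenL* is transcribed.
So FenL is produced and active.
Itaconate is present, so CilE is inactive.
Malonate is present, so YilR is active.
With repressor YilR bound, *fubU* is not transcribed.
So FubU is not produced.
Required activator FubU is absent, so *holX* is not transcribed.
So HolX is not produced.
With repressor FenL bound, *haxC* is not transcribed.
→ *haxC* is OFF in A.
Condition B:
Shikimate is absent, so QuvK is active.
Sorbose is absent, so VorF is active.
With repressor QuvK bound, *fenL* is not transcribed.
So FenL is not produced.
Itaconate is absent, so CilE is active.
Malonate is present, so YilR is active.
With repressor YilR bound, *fubU* is not transcribed.
So FubU is not produced.
Required activator FubU is absent, so *holX* is not transcribed.
So HolX is not produced.
With no repressor bound, *haxC* is transcribed.
→ *haxC* is ON in B.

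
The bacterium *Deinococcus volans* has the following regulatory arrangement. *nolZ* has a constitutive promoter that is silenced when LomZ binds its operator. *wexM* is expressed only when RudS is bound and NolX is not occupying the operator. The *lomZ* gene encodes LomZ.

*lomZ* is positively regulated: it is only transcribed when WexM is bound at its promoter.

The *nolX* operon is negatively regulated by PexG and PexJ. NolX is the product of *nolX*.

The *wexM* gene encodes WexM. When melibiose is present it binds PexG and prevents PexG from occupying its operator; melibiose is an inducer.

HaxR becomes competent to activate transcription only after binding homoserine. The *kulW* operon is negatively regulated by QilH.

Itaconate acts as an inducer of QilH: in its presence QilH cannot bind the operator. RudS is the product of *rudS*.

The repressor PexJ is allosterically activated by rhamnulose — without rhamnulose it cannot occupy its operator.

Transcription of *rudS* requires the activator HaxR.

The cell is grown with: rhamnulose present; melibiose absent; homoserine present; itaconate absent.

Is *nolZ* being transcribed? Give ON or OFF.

OFF

Homoserine is present, so HaxR is active.
No repressor is bound and HaxR is active, so *rudS* is transcribed.
So RudS is produced and active.
Melibiose is absent, so PexG is active.
Rhamnulose is present, so PexJ is active.
With repressor PexG bound, *nolX* is not transcribed.
So NolX is not produced.
No repressor is bound and RudS is active, so *wexM* is transcribed.
So WexM is produced and active.
No repressor is bound and WexM is active, so *lomZ* is transcribed.
So LomZ is produced and active.
With repressor LomZ bound, *nolZ* is not transcribed.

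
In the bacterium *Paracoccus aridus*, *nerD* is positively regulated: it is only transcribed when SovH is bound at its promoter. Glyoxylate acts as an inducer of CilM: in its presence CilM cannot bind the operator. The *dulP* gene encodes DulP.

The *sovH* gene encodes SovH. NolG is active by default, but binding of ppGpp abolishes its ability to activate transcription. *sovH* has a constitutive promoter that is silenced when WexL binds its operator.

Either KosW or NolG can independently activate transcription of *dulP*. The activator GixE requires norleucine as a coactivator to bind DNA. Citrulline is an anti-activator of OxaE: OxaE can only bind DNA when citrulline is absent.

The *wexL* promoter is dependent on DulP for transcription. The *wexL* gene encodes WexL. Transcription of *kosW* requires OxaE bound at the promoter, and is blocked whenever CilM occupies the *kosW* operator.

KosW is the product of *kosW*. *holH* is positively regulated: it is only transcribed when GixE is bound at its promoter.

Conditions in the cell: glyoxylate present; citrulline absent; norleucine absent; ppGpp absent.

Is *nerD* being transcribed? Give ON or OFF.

Glyoxylate is present, so CilM is inactive.
Citrulline is absent, so OxaE is active.
No repressor is bound and OxaE is active, so *kosW* is transcribed.
So KosW is produced and active.
ppGpp is absent, so NolG is active.
Activator KosW is present, so *dulP* is transcribed.
So DulP is produced and active.
No repressor is bound and DulP is active, so *wexL* is transcribed.
So WexL is produced and active.
With repressor WexL bound, *sovH* is not transcribed.
So SovH is not produced.
Required activator SovH is absent, so *nerD* is not transcribed.

OFF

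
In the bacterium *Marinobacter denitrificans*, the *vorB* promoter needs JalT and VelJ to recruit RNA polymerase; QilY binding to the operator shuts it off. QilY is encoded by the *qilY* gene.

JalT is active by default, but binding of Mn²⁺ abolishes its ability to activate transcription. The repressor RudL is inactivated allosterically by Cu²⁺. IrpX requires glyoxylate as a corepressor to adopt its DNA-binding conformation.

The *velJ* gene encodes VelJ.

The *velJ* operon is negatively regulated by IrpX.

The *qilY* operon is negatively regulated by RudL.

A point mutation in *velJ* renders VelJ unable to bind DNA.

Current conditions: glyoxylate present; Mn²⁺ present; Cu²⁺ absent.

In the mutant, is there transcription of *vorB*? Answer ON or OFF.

OFF

Mn²⁺ is present, so JalT is inactive.
VelJ is non-functional in this strain, so it has no effect.
Cu²⁺ is absent, so RudL is active.
With repressor RudL bound, *qilY* is not transcribed.
So QilY is not produced.
Required activator JalT is absent, so *vorB* is not transcribed.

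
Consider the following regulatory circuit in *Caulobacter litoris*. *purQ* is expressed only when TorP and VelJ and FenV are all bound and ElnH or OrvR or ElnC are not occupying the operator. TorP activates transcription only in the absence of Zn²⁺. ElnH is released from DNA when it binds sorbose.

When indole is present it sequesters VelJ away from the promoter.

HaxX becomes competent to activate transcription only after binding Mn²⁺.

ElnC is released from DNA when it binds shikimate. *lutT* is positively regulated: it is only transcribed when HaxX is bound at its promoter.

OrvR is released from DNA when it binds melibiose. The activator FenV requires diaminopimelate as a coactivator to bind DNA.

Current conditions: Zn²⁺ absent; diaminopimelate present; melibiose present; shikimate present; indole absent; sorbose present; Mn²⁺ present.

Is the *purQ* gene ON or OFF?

Zn²⁺ is absent, so TorP is active.
Sorbose is present, so ElnH is inactive.
Melibiose is present, so OrvR is inactive.
Indole is absent, so VelJ is active.
Shikimate is present, so ElnC is inactive.
Diaminopimelate is present, so FenV is active.
No repressor is bound and TorP and VelJ and FenV are active, so *purQ* is transcribed.

ON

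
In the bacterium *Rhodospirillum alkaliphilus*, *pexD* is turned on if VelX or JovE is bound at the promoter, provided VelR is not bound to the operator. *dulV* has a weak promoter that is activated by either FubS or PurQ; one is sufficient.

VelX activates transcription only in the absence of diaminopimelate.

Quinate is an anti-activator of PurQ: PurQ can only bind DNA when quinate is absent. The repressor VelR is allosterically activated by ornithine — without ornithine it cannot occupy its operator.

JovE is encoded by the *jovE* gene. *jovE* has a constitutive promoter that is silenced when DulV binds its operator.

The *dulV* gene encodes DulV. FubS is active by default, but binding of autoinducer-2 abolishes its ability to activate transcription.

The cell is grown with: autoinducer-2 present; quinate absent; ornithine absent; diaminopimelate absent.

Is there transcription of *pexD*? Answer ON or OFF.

Diaminopimelate is absent, so VelX is active.
Ornithine is absent, so VelR is inactive.
Autoinducer-2 is present, so FubS is inactive.
Quinate is absent, so PurQ is active.
Activator PurQ is present, so *dulV* is transcribed.
So DulV is produced and active.
With repressor DulV bound, *jovE* is not transcribed.
So JovE is not produced.
Activator VelX is present, so *pexD* is transcribed.

ON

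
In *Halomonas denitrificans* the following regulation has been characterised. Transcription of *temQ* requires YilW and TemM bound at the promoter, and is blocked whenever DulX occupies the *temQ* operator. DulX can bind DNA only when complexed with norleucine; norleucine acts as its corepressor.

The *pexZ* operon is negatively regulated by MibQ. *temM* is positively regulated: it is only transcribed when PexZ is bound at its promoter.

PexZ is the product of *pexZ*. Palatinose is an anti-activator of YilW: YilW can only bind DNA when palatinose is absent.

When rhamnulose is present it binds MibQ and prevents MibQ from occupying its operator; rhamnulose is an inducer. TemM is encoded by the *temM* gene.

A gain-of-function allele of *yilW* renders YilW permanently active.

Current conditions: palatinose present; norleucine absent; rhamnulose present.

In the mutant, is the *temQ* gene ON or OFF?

YilW is constitutively active in this strain.
Norleucine is absent, so DulX is inactive.
Rhamnulose is present, so MibQ is inactive.
With no repressor bound, *pexZ* is transcribed.
So PexZ is produced and active.
No repressor is bound and PexZ is active, so *temM* is transcribed.
So TemM is produced and active.
No repressor is bound and YilW and TemM are active, so *temQ* is transcribed.

ON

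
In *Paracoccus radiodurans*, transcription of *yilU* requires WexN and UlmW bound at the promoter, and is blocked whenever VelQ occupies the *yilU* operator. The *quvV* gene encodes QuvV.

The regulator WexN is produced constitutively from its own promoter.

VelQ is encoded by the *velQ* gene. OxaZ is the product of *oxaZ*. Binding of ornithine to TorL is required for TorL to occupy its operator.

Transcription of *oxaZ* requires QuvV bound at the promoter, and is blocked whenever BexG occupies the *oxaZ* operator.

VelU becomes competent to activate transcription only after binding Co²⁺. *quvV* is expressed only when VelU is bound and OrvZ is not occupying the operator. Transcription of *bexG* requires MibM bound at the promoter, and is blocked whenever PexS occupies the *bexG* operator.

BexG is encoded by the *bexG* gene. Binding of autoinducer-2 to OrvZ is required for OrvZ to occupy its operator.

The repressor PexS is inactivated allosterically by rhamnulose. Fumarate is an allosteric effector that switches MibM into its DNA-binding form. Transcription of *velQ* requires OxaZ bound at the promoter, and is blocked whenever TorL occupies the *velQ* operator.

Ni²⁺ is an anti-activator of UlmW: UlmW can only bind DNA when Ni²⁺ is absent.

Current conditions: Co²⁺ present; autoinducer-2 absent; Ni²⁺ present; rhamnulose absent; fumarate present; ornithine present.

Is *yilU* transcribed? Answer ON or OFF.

WexN is produced constitutively and is active.
Co²⁺ is present, so VelU is active.
Autoinducer-2 is absent, so OrvZ is inactive.
No repressor is bound and VelU is active, so *quvV* is transcribed.
So QuvV is produced and active.
Fumarate is present, so MibM is active.
Rhamnulose is absent, so PexS is active.
With repressor PexS bound, *bexG* is not transcribed.
So BexG is not produced.
No repressor is bound and QuvV is active, so *oxaZ* is transcribed.
So OxaZ is produced and active.
Ornithine is present, so TorL is active.
With repressor TorL bound, *velQ* is not transcribed.
So VelQ is not produced.
Ni²⁺ is present, so UlmW is inactive.
Required activator UlmW is absent, so *yilU* is not transcribed.

OFF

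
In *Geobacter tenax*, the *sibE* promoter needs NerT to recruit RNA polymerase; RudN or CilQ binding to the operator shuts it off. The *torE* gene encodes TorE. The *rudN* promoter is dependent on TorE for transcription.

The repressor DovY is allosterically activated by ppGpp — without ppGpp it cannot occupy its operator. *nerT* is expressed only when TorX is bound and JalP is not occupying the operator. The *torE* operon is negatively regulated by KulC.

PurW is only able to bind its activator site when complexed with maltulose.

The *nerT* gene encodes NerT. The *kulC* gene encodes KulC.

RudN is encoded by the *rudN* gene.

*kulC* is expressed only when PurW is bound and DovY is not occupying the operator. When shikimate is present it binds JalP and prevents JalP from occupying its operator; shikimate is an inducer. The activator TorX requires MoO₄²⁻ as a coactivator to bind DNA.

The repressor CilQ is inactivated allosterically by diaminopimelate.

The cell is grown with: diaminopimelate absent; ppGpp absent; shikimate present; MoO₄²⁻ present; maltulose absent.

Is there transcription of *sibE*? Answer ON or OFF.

OFF

MoO₄²⁻ is present, so TorX is active.
Shikimate is present, so JalP is inactive.
No repressor is bound and TorX is active, so *nerT* is transcribed.
So NerT is produced and active.
ppGpp is absent, so DovY is inactive.
Maltulose is absent, so PurW is inactive.
Required activator PurW is absent, so *kulC* is not transcribed.
So KulC is not produced.
With no repressor bound, *torE* is transcribed.
So TorE is produced and active.
No repressor is bound and TorE is active, so *rudN* is transcribed.
So RudN is produced and active.
Diaminopimelate is absent, so CilQ is active.
With repressor RudN bound, *sibE* is not transcribed.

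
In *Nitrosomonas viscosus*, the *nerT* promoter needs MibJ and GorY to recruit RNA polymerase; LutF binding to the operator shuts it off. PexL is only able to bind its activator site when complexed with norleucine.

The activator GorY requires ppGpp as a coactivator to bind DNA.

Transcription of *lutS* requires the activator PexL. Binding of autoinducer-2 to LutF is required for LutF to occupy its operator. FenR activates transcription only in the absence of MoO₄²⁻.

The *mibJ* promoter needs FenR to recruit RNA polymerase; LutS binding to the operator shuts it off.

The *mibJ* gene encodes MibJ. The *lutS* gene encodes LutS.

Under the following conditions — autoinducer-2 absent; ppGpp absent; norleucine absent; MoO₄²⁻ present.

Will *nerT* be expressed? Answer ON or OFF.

OFF

Norleucine is absent, so PexL is inactive.
Required activator PexL is absent, so *lutS* is not transcribed.
So LutS is not produced.
MoO₄²⁻ is present, so FenR is inactive.
Required activator FenR is absent, so *mibJ* is not transcribed.
So MibJ is not produced.
Autoinducer-2 is absent, so LutF is inactive.
ppGpp is absent, so GorY is inactive.
Required activator MibJ is absent, so *nerT* is not transcribed.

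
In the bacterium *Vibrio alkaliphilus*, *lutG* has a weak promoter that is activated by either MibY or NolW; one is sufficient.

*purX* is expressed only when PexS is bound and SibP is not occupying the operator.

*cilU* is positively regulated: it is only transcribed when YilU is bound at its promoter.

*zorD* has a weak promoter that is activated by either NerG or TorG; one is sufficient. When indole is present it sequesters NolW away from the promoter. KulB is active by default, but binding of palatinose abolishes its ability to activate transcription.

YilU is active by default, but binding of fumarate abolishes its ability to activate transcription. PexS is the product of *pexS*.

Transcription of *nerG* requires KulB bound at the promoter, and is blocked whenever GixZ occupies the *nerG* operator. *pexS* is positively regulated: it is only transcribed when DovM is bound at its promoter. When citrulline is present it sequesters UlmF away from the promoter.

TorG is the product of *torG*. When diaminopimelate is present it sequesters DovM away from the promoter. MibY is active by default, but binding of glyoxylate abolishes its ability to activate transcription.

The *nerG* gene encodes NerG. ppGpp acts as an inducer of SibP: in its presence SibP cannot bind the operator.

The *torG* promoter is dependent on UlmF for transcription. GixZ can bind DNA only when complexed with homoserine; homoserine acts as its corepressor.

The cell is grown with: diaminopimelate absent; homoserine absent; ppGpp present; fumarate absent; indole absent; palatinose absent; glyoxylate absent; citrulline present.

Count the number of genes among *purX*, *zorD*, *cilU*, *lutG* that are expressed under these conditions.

4

Diaminopimelate is absent, so DovM is active.
No repressor is bound and DovM is active, so *pexS* is transcribed.
So PexS is produced and active.
ppGpp is present, so SibP is inactive.
No repressor is bound and PexS is active, so *purX* is transcribed.
→ *purX* is ON.
Homoserine is absent, so GixZ is inactive.
Palatinose is absent, so KulB is active.
No repressor is bound and KulB is active, so *nerG* is transcribed.
So NerG is produced and active.
Citrulline is present, so UlmF is inactive.
Required activator UlmF is absent, so *torG* is not transcribed.
So TorG is not produced.
Activator NerG is present, so *zorD* is transcribed.
→ *zorD* is ON.
Fumarate is absent, so YilU is active.
No repressor is bound and YilU is active, so *cilU* is transcribed.
→ *cilU* is ON.
Glyoxylate is absent, so MibY is active.
Indole is absent, so NolW is active.
Activator MibY is present, so *lutG* is transcribed.
→ *lutG* is ON.
4 of the 4 genes are transcribed.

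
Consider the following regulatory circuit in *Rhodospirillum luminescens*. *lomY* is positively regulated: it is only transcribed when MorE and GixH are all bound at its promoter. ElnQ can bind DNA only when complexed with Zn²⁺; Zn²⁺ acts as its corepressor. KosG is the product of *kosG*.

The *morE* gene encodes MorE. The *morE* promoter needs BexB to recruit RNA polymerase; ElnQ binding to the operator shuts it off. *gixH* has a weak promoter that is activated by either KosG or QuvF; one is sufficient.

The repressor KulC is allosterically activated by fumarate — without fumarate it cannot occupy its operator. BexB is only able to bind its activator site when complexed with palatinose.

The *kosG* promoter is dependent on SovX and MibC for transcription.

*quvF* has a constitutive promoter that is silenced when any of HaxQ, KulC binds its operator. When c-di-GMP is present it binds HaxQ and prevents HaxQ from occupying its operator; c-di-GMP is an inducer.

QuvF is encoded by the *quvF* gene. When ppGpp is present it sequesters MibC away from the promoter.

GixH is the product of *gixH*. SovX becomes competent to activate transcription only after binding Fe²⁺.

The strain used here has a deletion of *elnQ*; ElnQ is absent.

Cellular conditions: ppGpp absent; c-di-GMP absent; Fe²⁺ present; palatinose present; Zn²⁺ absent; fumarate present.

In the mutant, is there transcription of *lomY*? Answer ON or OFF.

Palatinose is present, so BexB is active.
ElnQ is non-functional in this strain, so it has no effect.
No repressor is bound and BexB is active, so *morE* is transcribed.
So MorE is produced and active.
Fe²⁺ is present, so SovX is active.
ppGpp is absent, so MibC is active.
No repressor is bound and SovX and MibC are active, so *kosG* is transcribed.
So KosG is produced and active.
c-di-GMP is absent, so HaxQ is active.
Fumarate is present, so KulC is active.
With repressor HaxQ bound, *quvF* is not transcribed.
So QuvF is not produced.
Activator KosG is present, so *gixH* is transcribed.
So GixH is produced and active.
No repressor is bound and MorE and GixH are active, so *lomY* is transcribed.

ON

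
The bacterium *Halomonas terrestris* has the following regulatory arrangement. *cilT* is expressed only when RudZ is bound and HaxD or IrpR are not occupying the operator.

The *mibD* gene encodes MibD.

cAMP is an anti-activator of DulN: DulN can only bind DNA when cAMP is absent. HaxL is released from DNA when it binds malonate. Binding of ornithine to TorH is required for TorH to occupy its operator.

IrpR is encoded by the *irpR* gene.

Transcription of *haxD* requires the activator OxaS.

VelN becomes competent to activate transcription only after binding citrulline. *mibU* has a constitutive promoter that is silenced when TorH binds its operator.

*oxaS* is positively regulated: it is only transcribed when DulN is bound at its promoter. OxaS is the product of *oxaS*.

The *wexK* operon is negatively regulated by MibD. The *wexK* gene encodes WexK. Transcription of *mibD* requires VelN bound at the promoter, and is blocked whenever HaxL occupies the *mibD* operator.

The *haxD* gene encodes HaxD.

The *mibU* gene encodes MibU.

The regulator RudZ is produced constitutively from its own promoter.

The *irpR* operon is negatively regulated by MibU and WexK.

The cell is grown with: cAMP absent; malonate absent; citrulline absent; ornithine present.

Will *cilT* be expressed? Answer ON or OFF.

cAMP is absent, so DulN is active.
No repressor is bound and DulN is active, so *oxaS* is transcribed.
So OxaS is produced and active.
No repressor is bound and OxaS is active, so *haxD* is transcribed.
So HaxD is produced and active.
Ornithine is present, so TorH is active.
With repressor TorH bound, *mibU* is not transcribed.
So MibU is not produced.
Citrulline is absent, so VelN is inactive.
Malonate is absent, so HaxL is active.
With repressor HaxL bound, *mibD* is not transcribed.
So MibD is not produced.
With no repressor bound, *wexK* is transcribed.
So WexK is produced and active.
With repressor WexK bound, *irpR* is not transcribed.
So IrpR is not produced.
RudZ is produced constitutively and is active.
With repressor HaxD bound, *cilT* is not transcribed.

OFF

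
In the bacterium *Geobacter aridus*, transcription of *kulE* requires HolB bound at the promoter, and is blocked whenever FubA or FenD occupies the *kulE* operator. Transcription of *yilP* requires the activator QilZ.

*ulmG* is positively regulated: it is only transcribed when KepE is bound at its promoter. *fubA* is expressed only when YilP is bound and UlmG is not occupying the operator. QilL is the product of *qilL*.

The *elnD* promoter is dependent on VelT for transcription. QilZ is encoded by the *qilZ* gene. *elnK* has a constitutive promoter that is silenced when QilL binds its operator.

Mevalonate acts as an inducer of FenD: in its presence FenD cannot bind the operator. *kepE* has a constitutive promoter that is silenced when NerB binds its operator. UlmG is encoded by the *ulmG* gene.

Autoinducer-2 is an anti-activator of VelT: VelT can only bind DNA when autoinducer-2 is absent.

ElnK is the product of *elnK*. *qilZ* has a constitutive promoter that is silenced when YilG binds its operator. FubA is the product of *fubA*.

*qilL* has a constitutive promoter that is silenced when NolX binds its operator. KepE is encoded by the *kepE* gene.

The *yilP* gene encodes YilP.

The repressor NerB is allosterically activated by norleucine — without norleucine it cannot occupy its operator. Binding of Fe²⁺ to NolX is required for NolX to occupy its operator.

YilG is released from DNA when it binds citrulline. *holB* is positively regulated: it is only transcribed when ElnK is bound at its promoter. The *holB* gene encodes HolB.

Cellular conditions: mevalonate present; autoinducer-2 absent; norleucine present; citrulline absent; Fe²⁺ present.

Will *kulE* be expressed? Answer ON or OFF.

Fe²⁺ is present, so NolX is active.
With repressor NolX bound, *qilL* is not transcribed.
So QilL is not produced.
With no repressor bound, *elnK* is transcribed.
So ElnK is produced and active.
No repressor is bound and ElnK is active, so *holB* is transcribed.
So HolB is produced and active.
Norleucine is present, so NerB is active.
With repressor NerB bound, *kepE* is not transcribed.
So KepE is not produced.
Required activator KepE is absent, so *ulmG* is not transcribed.
So UlmG is not produced.
Citrulline is absent, so YilG is active.
With repressor YilG bound, *qilZ* is not transcribed.
So QilZ is not produced.
Required activator QilZ is absent, so *yilP* is not transcribed.
So YilP is not produced.
Required activator YilP is absent, so *fubA* is not transcribed.
So FubA is not produced.
Mevalonate is present, so FenD is inactive.
No repressor is bound and HolB is active, so *kulE* is transcribed.

ON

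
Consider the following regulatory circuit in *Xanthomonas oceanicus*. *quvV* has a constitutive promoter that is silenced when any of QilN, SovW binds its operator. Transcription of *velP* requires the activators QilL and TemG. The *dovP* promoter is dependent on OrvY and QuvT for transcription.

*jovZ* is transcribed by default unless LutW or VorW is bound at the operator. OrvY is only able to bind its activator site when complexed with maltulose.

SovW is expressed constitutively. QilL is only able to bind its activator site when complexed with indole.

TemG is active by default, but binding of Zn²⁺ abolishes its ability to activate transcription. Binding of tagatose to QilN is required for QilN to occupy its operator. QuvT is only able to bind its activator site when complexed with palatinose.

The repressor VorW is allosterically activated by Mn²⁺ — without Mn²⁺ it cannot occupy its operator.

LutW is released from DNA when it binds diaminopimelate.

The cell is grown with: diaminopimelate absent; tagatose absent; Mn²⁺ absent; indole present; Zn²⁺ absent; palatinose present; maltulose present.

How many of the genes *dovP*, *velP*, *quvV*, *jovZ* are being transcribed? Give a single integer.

Maltulose is present, so OrvY is active.
Palatinose is present, so QuvT is active.
No repressor is bound and OrvY and QuvT are active, so *dovP* is transcribed.
→ *dovP* is ON.
Indole is present, so QilL is active.
Zn²⁺ is absent, so TemG is active.
No repressor is bound and QilL and TemG are active, so *velP* is transcribed.
→ *velP* is ON.
Tagatose is absent, so QilN is inactive.
SovW is produced constitutively and is active.
With repressor SovW bound, *quvV* is not transcribed.
→ *quvV* is OFF.
Diaminopimelate is absent, so LutW is active.
Mn²⁺ is absent, so VorW is inactive.
With repressor LutW bound, *jovZ* is not transcribed.
→ *jovZ* is OFF.
2 of the 4 genes are transcribed.

2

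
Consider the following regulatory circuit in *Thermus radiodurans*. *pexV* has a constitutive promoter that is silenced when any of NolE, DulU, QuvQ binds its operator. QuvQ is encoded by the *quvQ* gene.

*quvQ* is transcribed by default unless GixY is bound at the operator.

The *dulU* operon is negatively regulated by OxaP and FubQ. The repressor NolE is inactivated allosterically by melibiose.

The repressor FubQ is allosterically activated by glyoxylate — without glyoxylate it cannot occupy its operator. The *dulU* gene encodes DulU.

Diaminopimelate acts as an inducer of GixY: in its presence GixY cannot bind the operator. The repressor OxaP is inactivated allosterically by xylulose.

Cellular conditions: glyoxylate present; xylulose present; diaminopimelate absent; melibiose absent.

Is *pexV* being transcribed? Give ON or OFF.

Melibiose is absent, so NolE is active.
Xylulose is present, so OxaP is inactive.
Glyoxylate is present, so FubQ is active.
With repressor FubQ bound, *dulU* is not transcribed.
So DulU is not produced.
Diaminopimelate is absent, so GixY is active.
With repressor GixY bound, *quvQ* is not transcribed.
So QuvQ is not produced.
With repressor NolE bound, *pexV* is not transcribed.

OFF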